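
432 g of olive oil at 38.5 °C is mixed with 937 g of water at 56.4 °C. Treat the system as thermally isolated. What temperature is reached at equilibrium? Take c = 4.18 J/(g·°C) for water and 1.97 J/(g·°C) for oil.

With ΣQ=0 the equilibrium temperature is the m·c-weighted mean:
T_f = (3916.7*56.4 + 851.04*38.5) / (3916.7 + 851.04)
    = 253665 / 4767.7 ≈ 53.20 °C

T_f ≈ 53.2 °C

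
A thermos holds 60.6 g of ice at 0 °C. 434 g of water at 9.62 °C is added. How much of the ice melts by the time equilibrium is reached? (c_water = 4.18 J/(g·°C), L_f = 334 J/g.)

m_melted ≈ 52.3 g

Cooling the water to 0 °C releases 434·4.18·9.62 = 17452 J.
Fully melting the ice requires m_ice L_f = 60.6·334 = 20240 J.
Since 17452 < 20240 J, not all the ice melts; equilibrium is at 0 °C.
Mass melted = 17452/334 ≈ 52.25 g.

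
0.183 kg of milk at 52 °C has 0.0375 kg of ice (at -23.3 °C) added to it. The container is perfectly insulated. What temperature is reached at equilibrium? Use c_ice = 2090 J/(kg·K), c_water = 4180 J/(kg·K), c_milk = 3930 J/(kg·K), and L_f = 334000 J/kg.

Energy conservation, ΣQ = 0:
warm ice to 0 °C: 0.0375·2090·(0 − (-23.3)) = 1826.1; fusion: m_ice L_f = 0.0375·334000 = 12525; warm the meltwater: 156.75 T; milk: 719.19(T − 52)
875.94 T = 37398 − 14351 = 23047
T ≈ 26.31 °C — above 0 °C, consistent with complete melting.

T_f ≈ 26.3 °C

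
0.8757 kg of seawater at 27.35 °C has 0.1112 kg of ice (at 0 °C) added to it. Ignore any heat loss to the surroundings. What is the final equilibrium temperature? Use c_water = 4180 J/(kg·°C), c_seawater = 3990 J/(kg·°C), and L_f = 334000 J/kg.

T_f ≈ 14.8 °C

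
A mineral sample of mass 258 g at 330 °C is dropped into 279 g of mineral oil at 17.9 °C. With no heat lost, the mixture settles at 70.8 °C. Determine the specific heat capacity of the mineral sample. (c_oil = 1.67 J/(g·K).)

c ≈ 0.369 J/(g·K)

Let T be the final temperature. ΣQ_i = 0:
258·c·(70.8 − 330) + 279·1.67·(70.8 − 17.9) = 0
-66874 c = -24648
c = -24648/-66874 ≈ 0.3686 J/(g·K)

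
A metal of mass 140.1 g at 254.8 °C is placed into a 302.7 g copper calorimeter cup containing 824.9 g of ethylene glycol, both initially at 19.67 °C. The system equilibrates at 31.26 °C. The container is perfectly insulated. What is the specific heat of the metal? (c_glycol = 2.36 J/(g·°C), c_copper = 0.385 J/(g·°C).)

c ≈ 0.764 J/(g·°C)

Conservation of energy gives ΣQ = 0:
140.1×c×(31.26 − 254.8) + 824.9×2.36×(31.26 − 19.67) + 302.7×0.385×(31.26 − 19.67) = 0
-31318 c = -23914
c = -23914/-31318 ≈ 0.7636 J/(g·°C)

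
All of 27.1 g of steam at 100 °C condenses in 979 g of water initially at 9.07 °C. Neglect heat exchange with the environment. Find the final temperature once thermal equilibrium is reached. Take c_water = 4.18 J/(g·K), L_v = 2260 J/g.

T_f ≈ 26.1 °C

Let T be the final temperature. ΣQ_i = 0:
latent heat released on condensation: 27.1×2260 = 61246; condensed water 100 °C→T: 113.28(T − 100); original water: 4092.2(T − 9.07)
4205.5 T = 61246 + 11328 + 37116 = 109690
T ≈ 26.08 °C (< 100 °C, so full condensation is consistent).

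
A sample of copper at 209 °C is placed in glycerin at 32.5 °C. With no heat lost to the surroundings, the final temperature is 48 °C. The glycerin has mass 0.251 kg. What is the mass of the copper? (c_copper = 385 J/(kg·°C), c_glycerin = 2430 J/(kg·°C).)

m ≈ 0.153 kg

Setting the total heat transfer to zero:
m×385×(48 − 209) + 0.251×2430×(48 − 32.5) = 0
-61985 m = -9453.9
m = -9453.9/-61985 ≈ 0.1525 kg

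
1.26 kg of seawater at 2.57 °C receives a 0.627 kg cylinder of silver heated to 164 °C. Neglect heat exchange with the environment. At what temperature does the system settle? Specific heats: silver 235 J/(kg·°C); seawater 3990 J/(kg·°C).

Taking heat into each body as positive, Σ m c ΔT = 0:
0.627×235×(T − 164) + 1.26×3990×(T − 2.57) = 0
147.34(T − 164) + 5027.4(T − 2.57) = 0
5174.7 T = 37085
T ≈ 7.17 °C

T_f ≈ 7.2 °C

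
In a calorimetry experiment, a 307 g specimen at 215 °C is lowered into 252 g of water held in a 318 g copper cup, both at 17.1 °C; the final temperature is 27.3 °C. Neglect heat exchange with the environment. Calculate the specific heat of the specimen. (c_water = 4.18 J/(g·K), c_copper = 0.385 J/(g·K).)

Net heat exchanged in the isolated system is zero:
307·c·(27.3 − 215) + 252·4.18·(27.3 − 17.1) + 318·0.385·(27.3 − 17.1) = 0
-57624 c = -11993
c = -11993/-57624 ≈ 0.2081 J/(g·K)

c ≈ 0.208 J/(g·K)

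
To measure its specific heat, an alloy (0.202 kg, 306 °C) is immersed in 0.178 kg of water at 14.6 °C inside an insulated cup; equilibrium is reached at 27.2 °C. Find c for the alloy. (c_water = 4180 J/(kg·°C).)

m_s c (T_s − T_f) = m_water c_water (T_f − T_0):
0.202×c×(306 − 27.2) = 0.178×4180×(27.2 − 14.6)
56.32 c = 9374.9  ⇒  c ≈ 166.5 J/(kg·°C)

c ≈ 166 J/(kg·°C)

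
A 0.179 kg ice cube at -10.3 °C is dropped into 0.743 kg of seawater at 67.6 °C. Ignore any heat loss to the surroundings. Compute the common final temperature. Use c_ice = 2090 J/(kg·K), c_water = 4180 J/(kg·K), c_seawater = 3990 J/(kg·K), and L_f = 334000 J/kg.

T_f ≈ 36.8 °C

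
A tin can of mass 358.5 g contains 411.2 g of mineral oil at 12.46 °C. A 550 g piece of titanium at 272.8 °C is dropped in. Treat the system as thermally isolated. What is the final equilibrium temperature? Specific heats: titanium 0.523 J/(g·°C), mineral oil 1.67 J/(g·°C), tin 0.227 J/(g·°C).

T_f ≈ 83.4 °C

Heat gained plus heat lost sum to zero:
550×0.523×(T − 272.8) + 411.2×1.67×(T − 12.46) + 358.5×0.227×(T − 12.46) = 0
287.65(T − 272.8) + 686.7(T − 12.46) + 81.38(T − 12.46) = 0
(287.65 + 686.7 + 81.38) T = 287.65×272.8 + 686.7×12.46 + 81.38×12.46
T = 88041/1055.7 ≈ 83.39 °C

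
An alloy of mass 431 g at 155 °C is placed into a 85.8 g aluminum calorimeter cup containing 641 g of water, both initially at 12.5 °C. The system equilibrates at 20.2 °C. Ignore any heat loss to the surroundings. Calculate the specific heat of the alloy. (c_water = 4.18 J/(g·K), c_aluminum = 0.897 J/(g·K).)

Conservation of energy gives ΣQ = 0:
431·c·(20.2 − 155) + 641·4.18·(20.2 − 12.5) + 85.8·0.897·(20.2 − 12.5) = 0
-58099 c = -21224
c = -21224/-58099 ≈ 0.3653 J/(g·K)

c ≈ 0.365 J/(g·K)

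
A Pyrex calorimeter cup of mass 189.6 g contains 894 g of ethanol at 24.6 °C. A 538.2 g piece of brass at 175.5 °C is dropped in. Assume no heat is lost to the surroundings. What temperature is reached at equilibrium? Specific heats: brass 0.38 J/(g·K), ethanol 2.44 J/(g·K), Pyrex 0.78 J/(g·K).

T_f ≈ 36.8 °C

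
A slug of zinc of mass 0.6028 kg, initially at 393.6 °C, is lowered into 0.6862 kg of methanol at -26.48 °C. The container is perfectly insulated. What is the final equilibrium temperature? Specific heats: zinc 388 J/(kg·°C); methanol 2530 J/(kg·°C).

Heat lost by the zinc equals heat gained by the methanol:
0.6028×388×(393.6 − T) = 0.6862×2530×(T − (-26.48))
233.89(393.6 − T) = 1736.1(T − (-26.48))
1970 T = 46086  ⇒  T ≈ 23.39 °C

T_f ≈ 23.4 °C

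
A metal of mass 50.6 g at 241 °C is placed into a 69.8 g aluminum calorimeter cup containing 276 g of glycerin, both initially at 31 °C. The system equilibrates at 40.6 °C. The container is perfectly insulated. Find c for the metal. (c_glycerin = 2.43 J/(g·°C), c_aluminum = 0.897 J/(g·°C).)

c ≈ 0.694 J/(g·°C)

Heat gained plus heat lost sum to zero:
50.6×c×(40.6 − 241) + 276×2.43×(40.6 − 31) + 69.8×0.897×(40.6 − 31) = 0
-10140 c = -7039.6
c = -7039.6/-10140 ≈ 0.6942 J/(g·°C)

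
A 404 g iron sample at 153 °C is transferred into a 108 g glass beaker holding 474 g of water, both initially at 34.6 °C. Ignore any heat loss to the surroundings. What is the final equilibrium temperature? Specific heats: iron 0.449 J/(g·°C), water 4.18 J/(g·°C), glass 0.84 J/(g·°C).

T_f ≈ 44.1 °C

Net heat exchanged in the isolated system is zero:
404*0.449*(T − 153) + 474*4.18*(T − 34.6) + 108*0.84*(T − 34.6) = 0
181.4(T − 153) + 1981.3(T − 34.6) + 90.72(T − 34.6) = 0
2253.4 T = 99446
T = 99446 / 2253.4 = 44.1 °C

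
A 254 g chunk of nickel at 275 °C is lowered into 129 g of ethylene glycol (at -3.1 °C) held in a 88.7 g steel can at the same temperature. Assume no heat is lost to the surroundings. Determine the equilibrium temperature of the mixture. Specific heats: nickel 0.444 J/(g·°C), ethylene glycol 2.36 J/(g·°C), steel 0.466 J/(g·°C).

T_f ≈ 65.3 °C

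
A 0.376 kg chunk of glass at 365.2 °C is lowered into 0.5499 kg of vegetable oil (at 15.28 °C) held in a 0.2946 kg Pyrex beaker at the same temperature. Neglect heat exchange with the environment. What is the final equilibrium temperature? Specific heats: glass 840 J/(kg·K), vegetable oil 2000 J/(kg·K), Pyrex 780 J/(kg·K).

T_f ≈ 82.4 °C

Setting the total heat transfer to zero:
0.376*840*(T − 365.2) + 0.5499*2000*(T − 15.28) + 0.2946*780*(T − 15.28) = 0
315.84(T − 365.2) + 1099.8(T − 15.28) + 229.79(T − 15.28) = 0
1645.4 T = 135661
T = 135661 / 1645.4 = 82.4 °C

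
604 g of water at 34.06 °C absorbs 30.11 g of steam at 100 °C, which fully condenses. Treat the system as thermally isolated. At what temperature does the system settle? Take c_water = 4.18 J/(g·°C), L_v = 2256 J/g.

T_f ≈ 62.8 °C

Let T be the final temperature. ΣQ_i = 0:
condense steam: −30.11·2256 = −67928
  condensed water 100 °C→T: 125.86(T − 100)
  water warms: 604·4.18·(T − 34.06) = 2524.7(T − 34.06)
2650.6 T = 67928 + 12586 + 85992 = 166506
T ≈ 62.82 °C, under the boiling point, so the assumption holds.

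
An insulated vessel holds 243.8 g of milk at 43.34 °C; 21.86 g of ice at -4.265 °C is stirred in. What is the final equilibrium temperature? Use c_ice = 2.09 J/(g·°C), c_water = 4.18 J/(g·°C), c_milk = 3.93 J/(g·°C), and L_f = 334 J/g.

T_f ≈ 32.4 °C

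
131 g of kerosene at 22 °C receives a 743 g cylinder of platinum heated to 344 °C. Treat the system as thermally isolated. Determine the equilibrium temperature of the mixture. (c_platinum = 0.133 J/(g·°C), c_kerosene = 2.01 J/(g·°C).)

T_f ≈ 109.9 °C

Heat gained plus heat lost sum to zero:
743×0.133×(T − 344) + 131×2.01×(T − 22) = 0
98.82(T − 344) + 263.31(T − 22) = 0
362.13 T = 39787
T ≈ 109.87 °C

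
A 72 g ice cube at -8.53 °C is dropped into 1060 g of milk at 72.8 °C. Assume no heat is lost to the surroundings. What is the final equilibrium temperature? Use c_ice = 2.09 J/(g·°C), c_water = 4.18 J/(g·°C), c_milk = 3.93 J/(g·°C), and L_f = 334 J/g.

Energy conservation, ΣQ = 0:
ice -8.53→0 °C: 72·2.09·8.53 = 1283.6; fusion: m_ice L_f = 72·334 = 24048; meltwater 0→T: 72·4.18·T = 300.96 T; milk: 4165.8(T − 72.8)
4466.8 T = 303270 − 25332 = 277939
T ≈ 62.22 °C (positive, so assuming full melt was valid).

T_f ≈ 62.2 °C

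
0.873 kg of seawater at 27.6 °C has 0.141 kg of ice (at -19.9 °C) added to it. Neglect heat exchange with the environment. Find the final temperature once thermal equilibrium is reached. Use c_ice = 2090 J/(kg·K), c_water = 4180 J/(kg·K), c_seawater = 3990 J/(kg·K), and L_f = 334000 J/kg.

Energy conservation, ΣQ = 0:
warm ice to 0 °C: 0.141·2090·(0 − (-19.9)) = 5864.3
  fusion: m_ice L_f = 0.141·334000 = 47094
  meltwater 0→T: 0.141·4180·T = 589.38 T
  seawater cools: 0.873·3990·(T − 27.6) = 3483.3(T − 27.6)
4072.7 T = 96138 − 52958 = 43180
T ≈ 10.60 °C. Since T > 0 °C, the all-ice-melts assumption holds.

T_f ≈ 10.6 °C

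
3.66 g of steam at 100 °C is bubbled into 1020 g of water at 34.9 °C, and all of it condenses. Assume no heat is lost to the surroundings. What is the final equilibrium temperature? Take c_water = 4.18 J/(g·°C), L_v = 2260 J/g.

T_f ≈ 37.1 °C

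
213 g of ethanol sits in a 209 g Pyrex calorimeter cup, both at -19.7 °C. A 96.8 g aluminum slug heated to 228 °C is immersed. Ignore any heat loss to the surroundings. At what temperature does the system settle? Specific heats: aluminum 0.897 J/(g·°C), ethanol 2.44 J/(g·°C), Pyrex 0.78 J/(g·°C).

T_f ≈ 8.2 °C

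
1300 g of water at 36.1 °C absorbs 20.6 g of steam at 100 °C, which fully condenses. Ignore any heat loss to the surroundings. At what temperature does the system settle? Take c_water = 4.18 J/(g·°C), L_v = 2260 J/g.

T_f ≈ 45.5 °C

Energy conservation, ΣQ = 0:
latent heat released on condensation: 20.6×2260 = 46556
  condensate cools 100→T: 20.6×4.18×(T − 100) = 86.11(T − 100)
  water warms: 1300×4.18×(T − 36.1) = 5434(T − 36.1)
5520.1 T = 46556 + 8610.8 + 196167 = 251334
T ≈ 45.53 °C, under the boiling point, so the assumption holds.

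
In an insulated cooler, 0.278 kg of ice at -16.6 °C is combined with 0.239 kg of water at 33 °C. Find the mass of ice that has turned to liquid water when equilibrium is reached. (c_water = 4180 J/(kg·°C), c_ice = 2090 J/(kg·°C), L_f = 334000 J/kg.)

Water can give up m c ΔT = 0.239×4180×33 = 32968 J before reaching 0 °C.
Of that, 0.278×2090×16.6 = 9644.9 J goes to bring the ice to 0 °C, leaving 23323 J.
Melting all 0.278 kg of ice would need 0.278×334000 = 92852 J.
That's not enough to melt it all — equilibrium is at 0 °C with ice remaining.
m_melt = 23323 / L_f = 0.06983 kg.

m_melted ≈ 0.0698 kg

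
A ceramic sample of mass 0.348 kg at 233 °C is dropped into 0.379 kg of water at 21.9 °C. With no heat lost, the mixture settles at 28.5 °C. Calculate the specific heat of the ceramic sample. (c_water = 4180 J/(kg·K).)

c ≈ 147 J/(kg·K)

Heat gained plus heat lost sum to zero:
0.348×c×(28.5 − 233) + 0.379×4180×(28.5 − 21.9) = 0
-71.17 c = -10456
c = -10456/-71.17 ≈ 146.9 J/(kg·K)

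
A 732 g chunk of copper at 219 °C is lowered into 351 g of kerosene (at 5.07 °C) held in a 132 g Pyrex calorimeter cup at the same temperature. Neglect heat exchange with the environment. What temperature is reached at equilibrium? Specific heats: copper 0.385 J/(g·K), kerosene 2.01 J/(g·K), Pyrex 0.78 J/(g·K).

T_f = Σ m_i c_i T_i / Σ m_i c_i:
T_f = (281.82×219 + 705.51×5.07 + 102.96×5.07) / (281.82 + 705.51 + 102.96)
    = 65818 / 1090.3 ≈ 60.37 °C

T_f ≈ 60.4 °C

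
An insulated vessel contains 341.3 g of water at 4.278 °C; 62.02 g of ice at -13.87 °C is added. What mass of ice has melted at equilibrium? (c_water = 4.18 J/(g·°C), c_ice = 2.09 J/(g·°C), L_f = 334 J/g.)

Cooling the water to 0 °C releases 341.3×4.18×4.278 = 6103.1 J.
Of that, 62.02×2.09×13.87 = 1797.9 J goes to bring the ice to 0 °C, leaving 4305.3 J.
To melt every bit of ice: 62.02×334 = 20715 J.
Since 4305.3 < 20715 J, not all the ice melts; equilibrium is at 0 °C.
m_melt = 4305.3 / L_f = 12.89 g.

m_melted ≈ 12.9 g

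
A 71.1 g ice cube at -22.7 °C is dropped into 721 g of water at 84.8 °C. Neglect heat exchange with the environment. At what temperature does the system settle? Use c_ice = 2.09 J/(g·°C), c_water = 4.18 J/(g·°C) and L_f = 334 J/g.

T_f ≈ 69.0 °C

Setting the total heat transfer to zero:
warm ice to 0 °C: 71.1·2.09·(0 − (-22.7)) = 3373.2
  latent heat to melt: 71.1·334 = 23747
  meltwater 0→T: 71.1·4.18·T = 297.2 T
  water: 3013.8(T − 84.8)
3311 T = 255569 − 27121 = 228448
T ≈ 69.00 °C. Since T > 0 °C, the all-ice-melts assumption holds.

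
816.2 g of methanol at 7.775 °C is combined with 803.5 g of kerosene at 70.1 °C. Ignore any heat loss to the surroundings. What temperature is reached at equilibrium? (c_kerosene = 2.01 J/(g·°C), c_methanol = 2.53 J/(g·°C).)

T_f ≈ 35.1 °C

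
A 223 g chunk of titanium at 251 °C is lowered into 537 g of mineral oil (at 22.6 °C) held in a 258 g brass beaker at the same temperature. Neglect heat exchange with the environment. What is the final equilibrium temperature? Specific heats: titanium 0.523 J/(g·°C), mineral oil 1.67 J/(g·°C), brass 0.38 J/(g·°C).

T_f ≈ 46.6 °C

T_f = Σ m_i c_i T_i / Σ m_i c_i:
T_f = (116.63·251 + 896.79·22.6 + 98.04·22.6) / (116.63 + 896.79 + 98.04)
    = 51757 / 1111.5 ≈ 46.57 °C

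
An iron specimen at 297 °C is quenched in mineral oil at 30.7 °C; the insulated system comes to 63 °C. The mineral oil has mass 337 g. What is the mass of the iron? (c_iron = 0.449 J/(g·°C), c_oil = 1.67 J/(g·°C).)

m ≈ 173 g

Energy conservation, ΣQ = 0:
m·0.449·(63 − 297) + 337·1.67·(63 − 30.7) = 0
-105.07 m = -18178
m = -18178/-105.07 ≈ 173 g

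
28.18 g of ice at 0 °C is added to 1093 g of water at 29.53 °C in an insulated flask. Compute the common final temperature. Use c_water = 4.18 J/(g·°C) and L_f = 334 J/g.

T_f ≈ 26.8 °C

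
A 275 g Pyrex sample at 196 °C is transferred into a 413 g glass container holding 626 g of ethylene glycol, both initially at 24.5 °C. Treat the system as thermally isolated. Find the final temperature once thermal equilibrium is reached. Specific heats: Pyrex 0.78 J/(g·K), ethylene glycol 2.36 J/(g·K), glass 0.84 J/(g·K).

T_f ≈ 42.5 °C

T_f is the heat-capacity-weighted average of the initial temperatures:
T_f = (214.5*196 + 1477.4*24.5 + 346.92*24.5) / (214.5 + 1477.4 + 346.92)
    = 86737 / 2038.8 ≈ 42.54 °C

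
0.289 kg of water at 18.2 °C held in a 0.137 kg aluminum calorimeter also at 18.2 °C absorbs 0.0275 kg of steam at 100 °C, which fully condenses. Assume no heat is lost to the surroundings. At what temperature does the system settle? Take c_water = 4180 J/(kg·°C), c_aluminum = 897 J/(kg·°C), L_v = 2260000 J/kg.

T_f ≈ 67.7 °C

Setting the total heat transfer to zero:
steam→water at 100 °C releases m L_v = 0.0275·2260000 = 62150
  condensed water 100 °C→T: 114.95(T − 100)
  original water: 1208(T − 18.2)
  cup: 122.89(T − 18.2)
1445.9 T = 62150 + 11495 + 24223 = 97868
T ≈ 67.69 °C — below 100 °C, confirming all the steam condensed.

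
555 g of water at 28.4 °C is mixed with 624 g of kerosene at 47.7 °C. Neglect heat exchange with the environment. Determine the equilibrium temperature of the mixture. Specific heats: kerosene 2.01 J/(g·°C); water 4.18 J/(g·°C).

Conservation of energy gives ΣQ = 0:
624×2.01×(T − 47.7) + 555×4.18×(T − 28.4) = 0
3574.1 T = 125712
T ≈ 35.17 °C

T_f ≈ 35.2 °C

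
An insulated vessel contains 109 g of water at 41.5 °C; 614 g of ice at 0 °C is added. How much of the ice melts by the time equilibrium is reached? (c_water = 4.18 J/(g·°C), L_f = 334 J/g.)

Heat available from the water dropping to 0 °C: 109·4.18·41.5 = 18908 J.
Fully melting the ice requires m_ice L_f = 614·334 = 205076 J.
Since 18908 < 205076 J, not all the ice melts; equilibrium is at 0 °C.
m_melt = 18908 / L_f = 56.61 g.

m_melted ≈ 56.6 g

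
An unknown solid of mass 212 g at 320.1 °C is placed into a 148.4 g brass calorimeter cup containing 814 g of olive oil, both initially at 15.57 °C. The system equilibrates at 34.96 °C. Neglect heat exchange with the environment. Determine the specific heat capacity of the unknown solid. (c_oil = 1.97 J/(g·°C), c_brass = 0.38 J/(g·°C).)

Heat gained plus heat lost sum to zero:
212·c·(34.96 − 320.1) + 814·1.97·(34.96 − 15.57) + 148.4·0.38·(34.96 − 15.57) = 0
-60450 c = -32187
c = -32187/-60450 ≈ 0.5325 J/(g·°C)

c ≈ 0.532 J/(g·°C)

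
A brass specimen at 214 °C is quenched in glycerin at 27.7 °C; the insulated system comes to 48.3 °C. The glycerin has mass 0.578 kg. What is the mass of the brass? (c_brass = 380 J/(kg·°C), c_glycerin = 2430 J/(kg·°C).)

m ≈ 0.46 kg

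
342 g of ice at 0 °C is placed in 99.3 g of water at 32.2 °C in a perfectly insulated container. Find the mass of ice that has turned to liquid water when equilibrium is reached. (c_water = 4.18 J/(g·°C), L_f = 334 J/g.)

m_melted ≈ 40 g

Heat available from the water dropping to 0 °C: 99.3·4.18·32.2 = 13365 J.
Fully melting the ice requires m_ice L_f = 342·334 = 114228 J.
13365 J < 114228 J, so only part of the ice melts and the system sits at 0 °C.
m_melt = 13365 / L_f = 40.02 g.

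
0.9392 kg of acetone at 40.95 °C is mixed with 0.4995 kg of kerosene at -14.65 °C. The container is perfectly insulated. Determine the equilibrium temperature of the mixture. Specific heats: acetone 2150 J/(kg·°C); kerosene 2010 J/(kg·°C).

T_f is the heat-capacity-weighted average of the initial temperatures:
T_f = (2019.3×40.95 + 1004×(-14.65)) / (2019.3 + 1004)
    = 67981 / 3023.3 ≈ 22.49 °C

T_f ≈ 22.5 °C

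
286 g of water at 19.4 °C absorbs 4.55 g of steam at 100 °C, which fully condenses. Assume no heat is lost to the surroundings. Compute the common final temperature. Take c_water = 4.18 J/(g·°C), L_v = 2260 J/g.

Conservation of energy gives ΣQ = 0:
latent heat released on condensation: 4.55×2260 = 10283
  condensed water 100 °C→T: 19.02(T − 100)
  water warms: 286×4.18×(T − 19.4) = 1195.5(T − 19.4)
1214.5 T = 10283 + 1901.9 + 23192 = 35377
T ≈ 29.13 °C — below 100 °C, confirming all the steam condensed.

T_f ≈ 29.1 °C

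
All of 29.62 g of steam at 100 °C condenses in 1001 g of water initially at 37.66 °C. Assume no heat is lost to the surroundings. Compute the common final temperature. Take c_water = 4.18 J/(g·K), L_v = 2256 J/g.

Conservation of energy gives ΣQ = 0:
steam→water at 100 °C releases m L_v = 29.62·2256 = 66823
  condensed water 100 °C→T: 123.81(T − 100)
  water warms: 1001·4.18·(T − 37.66) = 4184.2(T − 37.66)
4308 T = 66823 + 12381 + 157576 = 236780
T ≈ 54.96 °C (< 100 °C, so full condensation is consistent).

T_f ≈ 55.0 °C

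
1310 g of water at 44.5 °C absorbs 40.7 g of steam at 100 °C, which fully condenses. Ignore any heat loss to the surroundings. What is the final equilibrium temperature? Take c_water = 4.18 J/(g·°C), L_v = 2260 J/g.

Heat gained plus heat lost sum to zero:
condense steam: −40.7×2260 = −91982; condensate cools 100→T: 40.7×4.18×(T − 100) = 170.13(T − 100); original water: 5475.8(T − 44.5)
5645.9 T = 91982 + 17013 + 243673 = 352668
T ≈ 62.46 °C, under the boiling point, so the assumption holds.

T_f ≈ 62.5 °C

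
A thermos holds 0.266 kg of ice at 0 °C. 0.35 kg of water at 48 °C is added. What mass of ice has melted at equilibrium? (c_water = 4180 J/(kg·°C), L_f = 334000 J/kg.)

m_melted ≈ 0.21 kg

Cooling the water to 0 °C releases 0.35·4180·48 = 70224 J.
Melting all 0.266 kg of ice would need 0.266·334000 = 88844 J.
That's not enough to melt it all — equilibrium is at 0 °C with ice remaining.
m_melted·334000 = 70224  ⇒  m_melted ≈ 0.2103 kg.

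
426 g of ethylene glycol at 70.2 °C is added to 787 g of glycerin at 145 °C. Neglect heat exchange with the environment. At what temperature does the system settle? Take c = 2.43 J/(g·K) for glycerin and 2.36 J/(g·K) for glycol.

T_f ≈ 119.2 °C

Net heat exchanged in the isolated system is zero:
787*2.43*(T − 145) + 426*2.36*(T − 70.2) = 0
2917.8 T = 347876
T = 347876/2917.8 ≈ 119.23 °C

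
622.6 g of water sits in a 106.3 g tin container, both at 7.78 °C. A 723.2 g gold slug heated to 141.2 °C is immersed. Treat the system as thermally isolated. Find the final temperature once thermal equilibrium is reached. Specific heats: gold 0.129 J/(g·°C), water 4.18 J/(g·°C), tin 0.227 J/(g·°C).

T_f ≈ 12.4 °C

With ΣQ=0 the equilibrium temperature is the m·c-weighted mean:
T_f = (93.29*141.2 + 2602.5*7.78 + 24.13*7.78) / (93.29 + 2602.5 + 24.13)
    = 33608 / 2719.9 ≈ 12.36 °C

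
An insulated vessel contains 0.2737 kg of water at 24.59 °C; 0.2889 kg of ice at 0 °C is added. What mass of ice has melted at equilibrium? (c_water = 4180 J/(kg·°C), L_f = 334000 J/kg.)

m_melted ≈ 0.0842 kg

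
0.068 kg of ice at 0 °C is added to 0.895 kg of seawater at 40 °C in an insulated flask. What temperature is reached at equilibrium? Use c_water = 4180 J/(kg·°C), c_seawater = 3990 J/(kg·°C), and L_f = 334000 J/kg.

Net heat exchanged in the isolated system is zero:
latent heat to melt: 0.068·334000 = 22712; warm the meltwater: 284.24 T; seawater: 3571.1(T − 40)
3855.3 T = 142842 − 22712 = 120130
T ≈ 31.16 °C — above 0 °C, consistent with complete melting.

T_f ≈ 31.2 °C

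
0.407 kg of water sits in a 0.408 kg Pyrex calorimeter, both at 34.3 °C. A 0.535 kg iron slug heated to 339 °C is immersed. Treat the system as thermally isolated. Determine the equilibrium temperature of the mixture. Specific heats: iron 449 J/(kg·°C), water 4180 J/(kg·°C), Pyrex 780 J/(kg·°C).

T_f ≈ 66.7 °C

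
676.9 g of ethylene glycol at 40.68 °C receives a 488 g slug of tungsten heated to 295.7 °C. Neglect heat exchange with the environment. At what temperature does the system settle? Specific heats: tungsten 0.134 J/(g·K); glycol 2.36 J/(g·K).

Set heat shed by the hot body equal to heat absorbed by the cold body:
488*0.134*(295.7 − T) = 676.9*2.36*(T − 40.68)
65.39(295.7 − T) = 1597.5(T − 40.68)
1662.9 T = 84322  ⇒  T ≈ 50.71 °C

T_f ≈ 50.7 °C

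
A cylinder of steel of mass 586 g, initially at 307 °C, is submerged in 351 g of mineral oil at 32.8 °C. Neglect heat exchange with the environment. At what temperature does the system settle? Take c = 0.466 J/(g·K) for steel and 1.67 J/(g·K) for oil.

T_f ≈ 119.9 °C

With ΣQ=0 the equilibrium temperature is the m·c-weighted mean:
T_f = (273.08·307 + 586.17·32.8) / (273.08 + 586.17)
    = 103061 / 859.25 ≈ 119.94 °C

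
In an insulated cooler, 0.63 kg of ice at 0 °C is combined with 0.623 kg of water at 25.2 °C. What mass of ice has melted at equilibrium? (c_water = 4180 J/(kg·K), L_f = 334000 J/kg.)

Heat available from the water dropping to 0 °C: 0.623×4180×25.2 = 65624 J.
Melting all 0.63 kg of ice would need 0.63×334000 = 210420 J.
Since 65624 < 210420 J, not all the ice melts; equilibrium is at 0 °C.
m_melted×334000 = 65624  ⇒  m_melted ≈ 0.1965 kg.

m_melted ≈ 0.196 kg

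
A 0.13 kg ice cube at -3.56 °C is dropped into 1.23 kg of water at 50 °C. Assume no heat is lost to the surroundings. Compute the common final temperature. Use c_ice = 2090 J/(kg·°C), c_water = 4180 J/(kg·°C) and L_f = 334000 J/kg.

T_f ≈ 37.4 °C

Sum of m c ΔT and latent-heat terms is zero:
warm ice to 0 °C: 0.13×2090×(0 − (-3.56)) = 967.25
  melt ice: 0.13×334000 = 43420
  warm the meltwater: 543.4 T
  water cools: 1.23×4180×(T − 50) = 5141.4(T − 50)
5684.8 T = 257070 − 44387 = 212683
T ≈ 37.41 °C (positive, so assuming full melt was valid).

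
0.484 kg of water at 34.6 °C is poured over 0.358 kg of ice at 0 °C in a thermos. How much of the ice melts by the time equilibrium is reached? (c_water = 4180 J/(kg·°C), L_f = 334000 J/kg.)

Cooling the water to 0 °C releases 0.484·4180·34.6 = 70000 J.
Fully melting the ice requires m_ice L_f = 0.358·334000 = 119572 J.
70000 J < 119572 J, so only part of the ice melts and the system sits at 0 °C.
Mass melted = 70000/334000 ≈ 0.2096 kg.

m_melted ≈ 0.21 kg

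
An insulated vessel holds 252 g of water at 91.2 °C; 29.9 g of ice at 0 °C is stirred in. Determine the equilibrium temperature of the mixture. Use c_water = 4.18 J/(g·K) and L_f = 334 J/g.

Net heat exchanged in the isolated system is zero:
fusion: m_ice L_f = 29.9×334 = 9986.6
  meltwater 0→T: 29.9×4.18×T = 124.98 T
  water: 1053.4(T − 91.2)
1178.3 T = 96066 − 9986.6 = 86080
T ≈ 73.05 °C. Since T > 0 °C, the all-ice-melts assumption holds.

T_f ≈ 73.1 °C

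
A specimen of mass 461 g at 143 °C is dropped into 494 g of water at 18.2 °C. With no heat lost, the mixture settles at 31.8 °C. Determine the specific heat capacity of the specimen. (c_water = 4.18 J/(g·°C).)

Setting the total heat transfer to zero:
461·c·(31.8 − 143) + 494·4.18·(31.8 − 18.2) = 0
-51263 c = -28083
c = -28083/-51263 ≈ 0.5478 J/(g·°C)

c ≈ 0.548 J/(g·°C)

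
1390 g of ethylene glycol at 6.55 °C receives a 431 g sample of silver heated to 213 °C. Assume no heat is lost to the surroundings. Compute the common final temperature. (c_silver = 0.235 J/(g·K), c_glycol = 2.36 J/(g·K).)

T_f ≈ 12.7 °C

Heat gained plus heat lost sum to zero:
431·0.235·(T − 213) + 1390·2.36·(T − 6.55) = 0
(101.28 + 3280.4) T = 101.28·213 + 3280.4·6.55
T = 43060 / 3381.7 = 12.7 °C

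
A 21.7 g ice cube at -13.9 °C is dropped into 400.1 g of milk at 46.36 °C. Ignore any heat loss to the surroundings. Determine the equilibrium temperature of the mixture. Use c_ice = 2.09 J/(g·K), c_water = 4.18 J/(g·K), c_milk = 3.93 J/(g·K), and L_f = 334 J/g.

Net heat exchanged in the isolated system is zero:
warm ice to 0 °C: 21.7·2.09·(0 − (-13.9)) = 630.41
  fusion: m_ice L_f = 21.7·334 = 7247.8
  meltwater 0→T: 21.7·4.18·T = 90.71 T
  milk cools: 400.1·3.93·(T − 46.36) = 1572.4(T − 46.36)
1663.1 T = 72896 − 7878.2 = 65018
T ≈ 39.09 °C — above 0 °C, consistent with complete melting.

T_f ≈ 39.1 °C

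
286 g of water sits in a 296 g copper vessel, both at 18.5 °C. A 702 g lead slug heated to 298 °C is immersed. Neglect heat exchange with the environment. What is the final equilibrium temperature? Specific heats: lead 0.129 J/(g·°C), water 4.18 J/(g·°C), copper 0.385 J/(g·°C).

T_f is the heat-capacity-weighted average of the initial temperatures:
T_f = (90.56*298 + 1195.5*18.5 + 113.96*18.5) / (90.56 + 1195.5 + 113.96)
    = 51211 / 1400 ≈ 36.58 °C

T_f ≈ 36.6 °C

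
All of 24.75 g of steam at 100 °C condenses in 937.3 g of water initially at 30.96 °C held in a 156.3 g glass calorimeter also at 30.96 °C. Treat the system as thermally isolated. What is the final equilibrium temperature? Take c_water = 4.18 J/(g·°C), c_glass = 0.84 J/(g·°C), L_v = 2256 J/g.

T_f ≈ 46.1 °C

Net heat exchanged in the isolated system is zero:
steam→water at 100 °C releases m L_v = 24.75·2256 = 55836; condensed water 100 °C→T: 103.45(T − 100); water warms: 937.3·4.18·(T − 30.96) = 3917.9(T − 30.96); glass cup: 156.3·0.84·(T − 30.96) = 131.29(T − 30.96)
4152.7 T = 55836 + 10346 + 125363 = 191545
T ≈ 46.13 °C, under the boiling point, so the assumption holds.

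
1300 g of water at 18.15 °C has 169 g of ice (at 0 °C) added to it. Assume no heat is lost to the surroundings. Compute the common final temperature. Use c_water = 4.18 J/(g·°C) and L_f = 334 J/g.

T_f ≈ 6.9 °C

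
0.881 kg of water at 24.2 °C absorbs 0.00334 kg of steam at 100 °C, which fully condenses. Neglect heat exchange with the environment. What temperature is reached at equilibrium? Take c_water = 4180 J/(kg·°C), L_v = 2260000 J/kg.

Net heat exchanged in the isolated system is zero:
condense steam: −0.00334×2260000 = −7548.4; condensate cools 100→T: 0.00334×4180×(T − 100) = 13.96(T − 100); water warms: 0.881×4180×(T − 24.2) = 3682.6(T − 24.2)
3696.5 T = 7548.4 + 1396.1 + 89118 = 98063
T ≈ 26.53 °C — below 100 °C, confirming all the steam condensed.

T_f ≈ 26.5 °C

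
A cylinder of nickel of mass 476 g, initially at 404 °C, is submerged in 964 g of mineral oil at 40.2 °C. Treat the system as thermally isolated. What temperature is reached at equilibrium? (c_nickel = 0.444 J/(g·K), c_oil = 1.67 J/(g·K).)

T_f ≈ 82.4 °C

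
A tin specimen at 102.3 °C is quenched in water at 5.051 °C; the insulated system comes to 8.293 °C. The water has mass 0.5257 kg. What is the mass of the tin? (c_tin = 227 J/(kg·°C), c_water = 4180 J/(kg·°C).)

m ≈ 0.334 kg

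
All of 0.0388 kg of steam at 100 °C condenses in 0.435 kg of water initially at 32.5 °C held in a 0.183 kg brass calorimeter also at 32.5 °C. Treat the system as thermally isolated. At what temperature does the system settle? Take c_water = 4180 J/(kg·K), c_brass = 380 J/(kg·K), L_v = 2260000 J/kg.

Sum of m c ΔT and latent-heat terms is zero:
latent heat released on condensation: 0.0388×2260000 = 87688
  condensate cools 100→T: 0.0388×4180×(T − 100) = 162.18(T − 100)
  original water: 1818.3(T − 32.5)
  cup: 69.54(T − 32.5)
2050 T = 87688 + 16218 + 61355 = 165261
T ≈ 80.61 °C, under the boiling point, so the assumption holds.

T_f ≈ 80.6 °C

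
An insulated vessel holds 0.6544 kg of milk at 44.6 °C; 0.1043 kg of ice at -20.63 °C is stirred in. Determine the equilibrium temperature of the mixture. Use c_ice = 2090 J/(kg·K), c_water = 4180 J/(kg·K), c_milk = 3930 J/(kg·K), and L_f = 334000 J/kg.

Heat gained plus heat lost sum to zero:
warm ice to 0 °C: 0.1043·2090·(0 − (-20.63)) = 4497.1
  fusion: m_ice L_f = 0.1043·334000 = 34836
  meltwater 0→T: 0.1043·4180·T = 435.97 T
  milk cools: 0.6544·3930·(T − 44.6) = 2571.8(T − 44.6)
3007.8 T = 114702 − 39333 = 75369
T ≈ 25.06 °C. Since T > 0 °C, the all-ice-melts assumption holds.

T_f ≈ 25.1 °C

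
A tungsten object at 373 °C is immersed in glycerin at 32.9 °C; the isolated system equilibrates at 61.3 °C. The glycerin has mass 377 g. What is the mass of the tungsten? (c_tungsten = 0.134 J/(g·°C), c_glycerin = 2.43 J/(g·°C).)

Conservation of energy gives ΣQ = 0:
m×0.134×(61.3 − 373) + 377×2.43×(61.3 − 32.9) = 0
-41.77 m = -26018
m = -26018/-41.77 ≈ 622.9 g

m ≈ 623 g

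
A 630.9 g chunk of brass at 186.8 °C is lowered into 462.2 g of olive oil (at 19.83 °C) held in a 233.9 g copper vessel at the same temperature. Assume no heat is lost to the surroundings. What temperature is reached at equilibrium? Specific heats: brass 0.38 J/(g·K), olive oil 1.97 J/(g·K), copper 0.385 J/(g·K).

Conservation of energy gives ΣQ = 0:
630.9·0.38·(T − 186.8) + 462.2·1.97·(T − 19.83) + 233.9·0.385·(T − 19.83) = 0
239.74(T − 186.8) + 910.53(T − 19.83) + 90.05(T − 19.83) = 0
1240.3 T = 64625
T ≈ 52.10 °C

T_f ≈ 52.1 °C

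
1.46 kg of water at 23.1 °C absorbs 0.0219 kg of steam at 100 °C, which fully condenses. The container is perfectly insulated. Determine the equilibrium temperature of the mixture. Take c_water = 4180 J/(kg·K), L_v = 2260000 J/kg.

T_f ≈ 32.2 °C

Energy balance with sensible and latent terms:
latent heat released on condensation: 0.0219×2260000 = 49494; condensate cools 100→T: 0.0219×4180×(T − 100) = 91.54(T − 100); water warms: 1.46×4180×(T − 23.1) = 6102.8(T − 23.1)
6194.3 T = 49494 + 9154.2 + 140975 = 199623
T ≈ 32.23 °C — below 100 °C, confirming all the steam condensed.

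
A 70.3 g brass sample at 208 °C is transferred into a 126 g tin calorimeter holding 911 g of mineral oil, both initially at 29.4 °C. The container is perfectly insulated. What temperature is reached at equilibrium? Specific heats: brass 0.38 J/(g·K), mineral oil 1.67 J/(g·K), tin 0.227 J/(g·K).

T_f ≈ 32.4 °C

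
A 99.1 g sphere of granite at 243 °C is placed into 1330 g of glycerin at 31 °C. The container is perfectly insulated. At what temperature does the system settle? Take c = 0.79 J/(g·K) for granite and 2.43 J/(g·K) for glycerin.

Net heat exchanged in the isolated system is zero:
99.1*0.79*(T − 243) + 1330*2.43*(T − 31) = 0
78.29(T − 243) + 3231.9(T − 31) = 0
(78.29 + 3231.9) T = 78.29*243 + 3231.9*31
T = 119213/3310.2 ≈ 36.01 °C

T_f ≈ 36.0 °C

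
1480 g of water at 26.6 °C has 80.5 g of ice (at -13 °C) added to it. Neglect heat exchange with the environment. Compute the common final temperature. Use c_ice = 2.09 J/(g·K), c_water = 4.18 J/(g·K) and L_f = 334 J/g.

T_f ≈ 20.8 °C

Heat gained plus heat lost sum to zero:
ice -13→0 °C: 80.5×2.09×13 = 2187.2; melt ice: 80.5×334 = 26887; warm the meltwater: 336.49 T; water cools: 1480×4.18×(T − 26.6) = 6186.4(T − 26.6)
6522.9 T = 164558 − 29074 = 135484
T ≈ 20.77 °C (positive, so assuming full melt was valid).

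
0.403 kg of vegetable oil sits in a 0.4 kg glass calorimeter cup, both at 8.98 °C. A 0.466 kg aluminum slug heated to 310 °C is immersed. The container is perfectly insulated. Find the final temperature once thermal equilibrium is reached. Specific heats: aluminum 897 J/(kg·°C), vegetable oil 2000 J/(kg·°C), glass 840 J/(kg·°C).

With ΣQ=0 the equilibrium temperature is the m·c-weighted mean:
T_f = (418×310 + 806×8.98 + 336×8.98) / (418 + 806 + 336)
    = 139836 / 1560 ≈ 89.64 °C

T_f ≈ 89.6 °C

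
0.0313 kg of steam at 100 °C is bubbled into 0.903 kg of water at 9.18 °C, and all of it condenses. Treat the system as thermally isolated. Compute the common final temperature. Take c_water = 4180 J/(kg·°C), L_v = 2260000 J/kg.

T_f ≈ 30.3 °C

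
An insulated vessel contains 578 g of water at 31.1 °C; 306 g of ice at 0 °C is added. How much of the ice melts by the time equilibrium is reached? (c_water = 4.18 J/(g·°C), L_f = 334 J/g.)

m_melted ≈ 225 g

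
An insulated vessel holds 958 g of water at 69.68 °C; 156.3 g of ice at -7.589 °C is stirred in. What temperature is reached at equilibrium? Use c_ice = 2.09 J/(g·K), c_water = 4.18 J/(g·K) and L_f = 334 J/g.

T_f ≈ 48.2 °C

Let T be the final temperature. ΣQ_i = 0:
ice -7.589→0 °C: 156.3×2.09×7.589 = 2479.1; latent heat to melt: 156.3×334 = 52204; meltwater 0→T: 156.3×4.18×T = 653.33 T; water cools: 958×4.18×(T − 69.68) = 4004.4(T − 69.68)
4657.8 T = 279029 − 54683 = 224346
T ≈ 48.17 °C — above 0 °C, consistent with complete melting.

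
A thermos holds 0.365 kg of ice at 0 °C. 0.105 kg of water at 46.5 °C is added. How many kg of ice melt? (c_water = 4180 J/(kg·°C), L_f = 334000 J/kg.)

m_melted ≈ 0.0611 kg

Cooling the water to 0 °C releases 0.105·4180·46.5 = 20409 J.
To melt every bit of ice: 0.365·334000 = 121910 J.
That's not enough to melt it all — equilibrium is at 0 °C with ice remaining.
Mass melted = 20409/334000 ≈ 0.0611 kg.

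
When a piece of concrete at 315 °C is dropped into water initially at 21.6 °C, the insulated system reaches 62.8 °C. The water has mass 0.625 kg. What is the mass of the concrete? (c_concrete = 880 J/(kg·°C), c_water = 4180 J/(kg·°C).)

m ≈ 0.485 kg

Let T be the final temperature. ΣQ_i = 0:
m×880×(62.8 − 315) + 0.625×4180×(62.8 − 21.6) = 0
-221936 m = -107635
m = -107635/-221936 ≈ 0.485 kg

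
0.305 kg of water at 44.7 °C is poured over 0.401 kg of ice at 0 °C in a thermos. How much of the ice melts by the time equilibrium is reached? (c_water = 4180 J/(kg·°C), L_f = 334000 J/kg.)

m_melted ≈ 0.171 kg

Cooling the water to 0 °C releases 0.305·4180·44.7 = 56988 J.
To melt every bit of ice: 0.401·334000 = 133934 J.
Since 56988 < 133934 J, not all the ice melts; equilibrium is at 0 °C.
Mass melted = 56988/334000 ≈ 0.1706 kg.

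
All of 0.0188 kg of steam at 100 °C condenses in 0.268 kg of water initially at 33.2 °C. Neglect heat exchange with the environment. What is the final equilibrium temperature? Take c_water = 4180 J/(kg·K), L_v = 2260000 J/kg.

Sum of m c ΔT and latent-heat terms is zero:
steam→water at 100 °C releases m L_v = 0.0188×2260000 = 42488; condensed water 100 °C→T: 78.58(T − 100); water warms: 0.268×4180×(T − 33.2) = 1120.2(T − 33.2)
1198.8 T = 42488 + 7858.4 + 37192 = 87538
T ≈ 73.02 °C (< 100 °C, so full condensation is consistent).

T_f ≈ 73.0 °C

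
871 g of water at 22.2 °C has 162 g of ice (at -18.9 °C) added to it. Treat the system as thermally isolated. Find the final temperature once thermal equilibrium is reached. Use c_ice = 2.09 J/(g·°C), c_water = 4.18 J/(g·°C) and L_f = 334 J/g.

T_f ≈ 4.7 °C

Energy conservation, ΣQ = 0:
warm ice to 0 °C: 162·2.09·(0 − (-18.9)) = 6399.2; melt ice: 162·334 = 54108; meltwater 0→T: 162·4.18·T = 677.16 T; water: 3640.8(T − 22.2)
4317.9 T = 80825 − 60507 = 20318
T ≈ 4.71 °C. Since T > 0 °C, the all-ice-melts assumption holds.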